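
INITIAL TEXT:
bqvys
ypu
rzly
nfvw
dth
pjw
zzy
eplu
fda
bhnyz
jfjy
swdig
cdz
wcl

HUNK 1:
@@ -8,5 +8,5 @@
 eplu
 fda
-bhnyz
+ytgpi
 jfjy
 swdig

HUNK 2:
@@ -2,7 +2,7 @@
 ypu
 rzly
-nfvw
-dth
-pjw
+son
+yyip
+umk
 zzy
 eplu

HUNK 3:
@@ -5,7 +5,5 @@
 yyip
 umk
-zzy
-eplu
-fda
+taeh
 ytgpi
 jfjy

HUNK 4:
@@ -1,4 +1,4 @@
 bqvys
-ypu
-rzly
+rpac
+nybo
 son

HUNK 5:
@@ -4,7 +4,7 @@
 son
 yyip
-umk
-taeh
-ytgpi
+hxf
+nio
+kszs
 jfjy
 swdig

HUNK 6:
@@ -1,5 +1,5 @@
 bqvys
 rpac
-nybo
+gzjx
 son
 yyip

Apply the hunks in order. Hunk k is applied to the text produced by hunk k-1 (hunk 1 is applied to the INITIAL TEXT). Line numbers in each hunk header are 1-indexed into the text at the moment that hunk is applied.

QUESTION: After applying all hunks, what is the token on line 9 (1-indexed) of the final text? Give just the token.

Hunk 1: at line 8 remove [bhnyz] add [ytgpi] -> 14 lines: bqvys ypu rzly nfvw dth pjw zzy eplu fda ytgpi jfjy swdig cdz wcl
Hunk 2: at line 2 remove [nfvw,dth,pjw] add [son,yyip,umk] -> 14 lines: bqvys ypu rzly son yyip umk zzy eplu fda ytgpi jfjy swdig cdz wcl
Hunk 3: at line 5 remove [zzy,eplu,fda] add [taeh] -> 12 lines: bqvys ypu rzly son yyip umk taeh ytgpi jfjy swdig cdz wcl
Hunk 4: at line 1 remove [ypu,rzly] add [rpac,nybo] -> 12 lines: bqvys rpac nybo son yyip umk taeh ytgpi jfjy swdig cdz wcl
Hunk 5: at line 4 remove [umk,taeh,ytgpi] add [hxf,nio,kszs] -> 12 lines: bqvys rpac nybo son yyip hxf nio kszs jfjy swdig cdz wcl
Hunk 6: at line 1 remove [nybo] add [gzjx] -> 12 lines: bqvys rpac gzjx son yyip hxf nio kszs jfjy swdig cdz wcl
Final line 9: jfjy

Answer: jfjy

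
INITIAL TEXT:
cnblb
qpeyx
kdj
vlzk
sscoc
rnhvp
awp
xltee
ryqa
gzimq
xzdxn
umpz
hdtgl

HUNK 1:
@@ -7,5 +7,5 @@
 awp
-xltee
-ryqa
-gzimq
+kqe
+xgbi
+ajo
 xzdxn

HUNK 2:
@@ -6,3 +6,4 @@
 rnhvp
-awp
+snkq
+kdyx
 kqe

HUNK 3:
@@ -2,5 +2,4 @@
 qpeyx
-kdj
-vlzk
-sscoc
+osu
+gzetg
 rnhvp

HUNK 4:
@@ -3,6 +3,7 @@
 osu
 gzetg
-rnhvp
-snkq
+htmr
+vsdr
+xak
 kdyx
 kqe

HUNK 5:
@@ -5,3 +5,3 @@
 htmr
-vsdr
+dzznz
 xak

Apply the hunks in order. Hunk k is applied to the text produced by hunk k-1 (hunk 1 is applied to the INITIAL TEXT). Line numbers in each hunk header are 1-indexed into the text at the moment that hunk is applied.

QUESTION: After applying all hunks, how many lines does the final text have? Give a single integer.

Hunk 1: at line 7 remove [xltee,ryqa,gzimq] add [kqe,xgbi,ajo] -> 13 lines: cnblb qpeyx kdj vlzk sscoc rnhvp awp kqe xgbi ajo xzdxn umpz hdtgl
Hunk 2: at line 6 remove [awp] add [snkq,kdyx] -> 14 lines: cnblb qpeyx kdj vlzk sscoc rnhvp snkq kdyx kqe xgbi ajo xzdxn umpz hdtgl
Hunk 3: at line 2 remove [kdj,vlzk,sscoc] add [osu,gzetg] -> 13 lines: cnblb qpeyx osu gzetg rnhvp snkq kdyx kqe xgbi ajo xzdxn umpz hdtgl
Hunk 4: at line 3 remove [rnhvp,snkq] add [htmr,vsdr,xak] -> 14 lines: cnblb qpeyx osu gzetg htmr vsdr xak kdyx kqe xgbi ajo xzdxn umpz hdtgl
Hunk 5: at line 5 remove [vsdr] add [dzznz] -> 14 lines: cnblb qpeyx osu gzetg htmr dzznz xak kdyx kqe xgbi ajo xzdxn umpz hdtgl
Final line count: 14

Answer: 14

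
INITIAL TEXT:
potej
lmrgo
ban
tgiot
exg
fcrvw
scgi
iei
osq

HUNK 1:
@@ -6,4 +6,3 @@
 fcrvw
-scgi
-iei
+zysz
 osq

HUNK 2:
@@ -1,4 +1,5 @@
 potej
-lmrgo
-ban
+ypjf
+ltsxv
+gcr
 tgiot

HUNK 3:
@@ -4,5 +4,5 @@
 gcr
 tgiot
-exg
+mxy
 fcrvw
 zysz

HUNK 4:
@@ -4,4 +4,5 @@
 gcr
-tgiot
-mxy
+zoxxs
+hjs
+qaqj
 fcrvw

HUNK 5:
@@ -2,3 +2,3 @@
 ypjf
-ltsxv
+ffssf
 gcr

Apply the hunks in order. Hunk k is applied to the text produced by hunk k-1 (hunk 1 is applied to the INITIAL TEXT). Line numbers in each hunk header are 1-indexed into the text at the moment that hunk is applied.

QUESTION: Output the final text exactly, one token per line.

Answer: potej
ypjf
ffssf
gcr
zoxxs
hjs
qaqj
fcrvw
zysz
osq

Derivation:
Hunk 1: at line 6 remove [scgi,iei] add [zysz] -> 8 lines: potej lmrgo ban tgiot exg fcrvw zysz osq
Hunk 2: at line 1 remove [lmrgo,ban] add [ypjf,ltsxv,gcr] -> 9 lines: potej ypjf ltsxv gcr tgiot exg fcrvw zysz osq
Hunk 3: at line 4 remove [exg] add [mxy] -> 9 lines: potej ypjf ltsxv gcr tgiot mxy fcrvw zysz osq
Hunk 4: at line 4 remove [tgiot,mxy] add [zoxxs,hjs,qaqj] -> 10 lines: potej ypjf ltsxv gcr zoxxs hjs qaqj fcrvw zysz osq
Hunk 5: at line 2 remove [ltsxv] add [ffssf] -> 10 lines: potej ypjf ffssf gcr zoxxs hjs qaqj fcrvw zysz osq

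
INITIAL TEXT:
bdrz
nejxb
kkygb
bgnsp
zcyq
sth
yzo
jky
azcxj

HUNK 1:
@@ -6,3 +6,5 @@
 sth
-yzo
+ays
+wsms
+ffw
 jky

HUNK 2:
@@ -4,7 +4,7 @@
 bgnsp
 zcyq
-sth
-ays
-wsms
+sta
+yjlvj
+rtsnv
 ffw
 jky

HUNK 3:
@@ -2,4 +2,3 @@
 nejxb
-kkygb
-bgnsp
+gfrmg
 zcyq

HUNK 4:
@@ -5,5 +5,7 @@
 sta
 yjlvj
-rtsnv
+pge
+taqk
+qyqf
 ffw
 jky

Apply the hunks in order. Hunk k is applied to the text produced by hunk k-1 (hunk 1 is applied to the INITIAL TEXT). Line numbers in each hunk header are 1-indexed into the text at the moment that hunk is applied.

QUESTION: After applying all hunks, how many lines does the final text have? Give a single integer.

Hunk 1: at line 6 remove [yzo] add [ays,wsms,ffw] -> 11 lines: bdrz nejxb kkygb bgnsp zcyq sth ays wsms ffw jky azcxj
Hunk 2: at line 4 remove [sth,ays,wsms] add [sta,yjlvj,rtsnv] -> 11 lines: bdrz nejxb kkygb bgnsp zcyq sta yjlvj rtsnv ffw jky azcxj
Hunk 3: at line 2 remove [kkygb,bgnsp] add [gfrmg] -> 10 lines: bdrz nejxb gfrmg zcyq sta yjlvj rtsnv ffw jky azcxj
Hunk 4: at line 5 remove [rtsnv] add [pge,taqk,qyqf] -> 12 lines: bdrz nejxb gfrmg zcyq sta yjlvj pge taqk qyqf ffw jky azcxj
Final line count: 12

Answer: 12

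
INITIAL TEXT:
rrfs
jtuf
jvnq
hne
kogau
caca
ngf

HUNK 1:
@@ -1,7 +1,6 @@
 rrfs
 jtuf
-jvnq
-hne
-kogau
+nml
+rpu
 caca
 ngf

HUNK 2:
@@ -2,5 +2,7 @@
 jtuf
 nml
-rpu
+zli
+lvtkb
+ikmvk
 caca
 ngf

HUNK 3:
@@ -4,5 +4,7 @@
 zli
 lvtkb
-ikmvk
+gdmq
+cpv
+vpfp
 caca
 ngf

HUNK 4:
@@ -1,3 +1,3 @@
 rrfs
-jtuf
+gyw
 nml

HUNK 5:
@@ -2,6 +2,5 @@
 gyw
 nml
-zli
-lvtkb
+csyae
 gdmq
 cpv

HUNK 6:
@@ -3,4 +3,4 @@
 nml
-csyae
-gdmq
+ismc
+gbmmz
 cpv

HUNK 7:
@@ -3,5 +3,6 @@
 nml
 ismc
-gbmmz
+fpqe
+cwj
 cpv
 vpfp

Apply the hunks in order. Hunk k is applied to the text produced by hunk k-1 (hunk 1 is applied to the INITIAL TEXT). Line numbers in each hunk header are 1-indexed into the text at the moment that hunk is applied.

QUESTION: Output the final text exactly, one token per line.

Hunk 1: at line 1 remove [jvnq,hne,kogau] add [nml,rpu] -> 6 lines: rrfs jtuf nml rpu caca ngf
Hunk 2: at line 2 remove [rpu] add [zli,lvtkb,ikmvk] -> 8 lines: rrfs jtuf nml zli lvtkb ikmvk caca ngf
Hunk 3: at line 4 remove [ikmvk] add [gdmq,cpv,vpfp] -> 10 lines: rrfs jtuf nml zli lvtkb gdmq cpv vpfp caca ngf
Hunk 4: at line 1 remove [jtuf] add [gyw] -> 10 lines: rrfs gyw nml zli lvtkb gdmq cpv vpfp caca ngf
Hunk 5: at line 2 remove [zli,lvtkb] add [csyae] -> 9 lines: rrfs gyw nml csyae gdmq cpv vpfp caca ngf
Hunk 6: at line 3 remove [csyae,gdmq] add [ismc,gbmmz] -> 9 lines: rrfs gyw nml ismc gbmmz cpv vpfp caca ngf
Hunk 7: at line 3 remove [gbmmz] add [fpqe,cwj] -> 10 lines: rrfs gyw nml ismc fpqe cwj cpv vpfp caca ngf

Answer: rrfs
gyw
nml
ismc
fpqe
cwj
cpv
vpfp
caca
ngf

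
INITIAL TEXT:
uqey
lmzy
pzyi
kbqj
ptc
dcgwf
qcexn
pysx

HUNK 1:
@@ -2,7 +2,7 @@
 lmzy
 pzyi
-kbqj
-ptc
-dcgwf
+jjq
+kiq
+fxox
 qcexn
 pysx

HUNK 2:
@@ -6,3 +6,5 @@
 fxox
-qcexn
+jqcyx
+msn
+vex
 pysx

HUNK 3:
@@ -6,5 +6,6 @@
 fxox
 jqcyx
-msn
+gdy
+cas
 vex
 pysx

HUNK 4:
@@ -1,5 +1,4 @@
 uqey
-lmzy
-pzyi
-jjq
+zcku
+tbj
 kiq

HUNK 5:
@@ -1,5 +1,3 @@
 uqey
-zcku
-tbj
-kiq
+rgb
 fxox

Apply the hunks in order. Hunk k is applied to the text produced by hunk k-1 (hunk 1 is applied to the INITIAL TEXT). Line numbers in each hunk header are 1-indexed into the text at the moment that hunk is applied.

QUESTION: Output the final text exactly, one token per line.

Hunk 1: at line 2 remove [kbqj,ptc,dcgwf] add [jjq,kiq,fxox] -> 8 lines: uqey lmzy pzyi jjq kiq fxox qcexn pysx
Hunk 2: at line 6 remove [qcexn] add [jqcyx,msn,vex] -> 10 lines: uqey lmzy pzyi jjq kiq fxox jqcyx msn vex pysx
Hunk 3: at line 6 remove [msn] add [gdy,cas] -> 11 lines: uqey lmzy pzyi jjq kiq fxox jqcyx gdy cas vex pysx
Hunk 4: at line 1 remove [lmzy,pzyi,jjq] add [zcku,tbj] -> 10 lines: uqey zcku tbj kiq fxox jqcyx gdy cas vex pysx
Hunk 5: at line 1 remove [zcku,tbj,kiq] add [rgb] -> 8 lines: uqey rgb fxox jqcyx gdy cas vex pysx

Answer: uqey
rgb
fxox
jqcyx
gdy
cas
vex
pysx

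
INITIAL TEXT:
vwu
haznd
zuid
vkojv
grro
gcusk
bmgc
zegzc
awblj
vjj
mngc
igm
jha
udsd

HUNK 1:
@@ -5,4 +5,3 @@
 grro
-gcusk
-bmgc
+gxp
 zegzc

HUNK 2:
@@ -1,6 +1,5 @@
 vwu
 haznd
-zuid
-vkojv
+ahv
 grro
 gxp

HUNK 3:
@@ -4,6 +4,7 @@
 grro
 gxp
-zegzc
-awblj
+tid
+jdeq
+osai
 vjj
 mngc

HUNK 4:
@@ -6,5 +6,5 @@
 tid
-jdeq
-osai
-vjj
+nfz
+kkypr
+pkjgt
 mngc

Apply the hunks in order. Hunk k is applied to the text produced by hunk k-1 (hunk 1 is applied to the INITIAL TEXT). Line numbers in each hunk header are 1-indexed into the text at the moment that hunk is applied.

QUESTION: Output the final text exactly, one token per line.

Hunk 1: at line 5 remove [gcusk,bmgc] add [gxp] -> 13 lines: vwu haznd zuid vkojv grro gxp zegzc awblj vjj mngc igm jha udsd
Hunk 2: at line 1 remove [zuid,vkojv] add [ahv] -> 12 lines: vwu haznd ahv grro gxp zegzc awblj vjj mngc igm jha udsd
Hunk 3: at line 4 remove [zegzc,awblj] add [tid,jdeq,osai] -> 13 lines: vwu haznd ahv grro gxp tid jdeq osai vjj mngc igm jha udsd
Hunk 4: at line 6 remove [jdeq,osai,vjj] add [nfz,kkypr,pkjgt] -> 13 lines: vwu haznd ahv grro gxp tid nfz kkypr pkjgt mngc igm jha udsd

Answer: vwu
haznd
ahv
grro
gxp
tid
nfz
kkypr
pkjgt
mngc
igm
jha
udsd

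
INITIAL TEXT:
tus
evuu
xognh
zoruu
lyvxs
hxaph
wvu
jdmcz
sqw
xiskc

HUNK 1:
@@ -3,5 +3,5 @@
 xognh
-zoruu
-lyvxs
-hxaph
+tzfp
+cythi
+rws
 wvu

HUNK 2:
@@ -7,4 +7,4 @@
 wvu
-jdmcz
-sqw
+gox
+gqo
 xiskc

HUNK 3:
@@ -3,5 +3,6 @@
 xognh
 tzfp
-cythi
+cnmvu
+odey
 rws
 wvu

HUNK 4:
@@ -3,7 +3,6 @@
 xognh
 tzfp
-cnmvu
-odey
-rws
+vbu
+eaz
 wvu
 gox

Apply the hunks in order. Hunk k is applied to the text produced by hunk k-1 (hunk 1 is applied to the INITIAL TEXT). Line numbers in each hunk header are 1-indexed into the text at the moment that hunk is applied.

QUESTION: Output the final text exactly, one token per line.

Answer: tus
evuu
xognh
tzfp
vbu
eaz
wvu
gox
gqo
xiskc

Derivation:
Hunk 1: at line 3 remove [zoruu,lyvxs,hxaph] add [tzfp,cythi,rws] -> 10 lines: tus evuu xognh tzfp cythi rws wvu jdmcz sqw xiskc
Hunk 2: at line 7 remove [jdmcz,sqw] add [gox,gqo] -> 10 lines: tus evuu xognh tzfp cythi rws wvu gox gqo xiskc
Hunk 3: at line 3 remove [cythi] add [cnmvu,odey] -> 11 lines: tus evuu xognh tzfp cnmvu odey rws wvu gox gqo xiskc
Hunk 4: at line 3 remove [cnmvu,odey,rws] add [vbu,eaz] -> 10 lines: tus evuu xognh tzfp vbu eaz wvu gox gqo xiskc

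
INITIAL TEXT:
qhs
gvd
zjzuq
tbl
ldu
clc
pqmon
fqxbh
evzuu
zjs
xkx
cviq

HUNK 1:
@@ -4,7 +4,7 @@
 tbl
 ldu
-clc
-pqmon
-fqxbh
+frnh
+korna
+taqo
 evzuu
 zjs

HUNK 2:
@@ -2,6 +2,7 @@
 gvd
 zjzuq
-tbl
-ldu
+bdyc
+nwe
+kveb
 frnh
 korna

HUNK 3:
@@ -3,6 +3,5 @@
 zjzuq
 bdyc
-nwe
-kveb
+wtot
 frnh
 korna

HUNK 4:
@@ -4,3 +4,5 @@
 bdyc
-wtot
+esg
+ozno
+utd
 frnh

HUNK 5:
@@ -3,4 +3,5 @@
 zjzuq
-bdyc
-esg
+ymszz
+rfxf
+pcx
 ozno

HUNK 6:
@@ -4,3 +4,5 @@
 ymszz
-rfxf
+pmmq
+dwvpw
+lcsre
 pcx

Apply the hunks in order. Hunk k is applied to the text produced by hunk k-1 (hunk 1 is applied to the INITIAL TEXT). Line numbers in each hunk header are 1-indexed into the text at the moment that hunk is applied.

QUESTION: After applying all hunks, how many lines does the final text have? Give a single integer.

Hunk 1: at line 4 remove [clc,pqmon,fqxbh] add [frnh,korna,taqo] -> 12 lines: qhs gvd zjzuq tbl ldu frnh korna taqo evzuu zjs xkx cviq
Hunk 2: at line 2 remove [tbl,ldu] add [bdyc,nwe,kveb] -> 13 lines: qhs gvd zjzuq bdyc nwe kveb frnh korna taqo evzuu zjs xkx cviq
Hunk 3: at line 3 remove [nwe,kveb] add [wtot] -> 12 lines: qhs gvd zjzuq bdyc wtot frnh korna taqo evzuu zjs xkx cviq
Hunk 4: at line 4 remove [wtot] add [esg,ozno,utd] -> 14 lines: qhs gvd zjzuq bdyc esg ozno utd frnh korna taqo evzuu zjs xkx cviq
Hunk 5: at line 3 remove [bdyc,esg] add [ymszz,rfxf,pcx] -> 15 lines: qhs gvd zjzuq ymszz rfxf pcx ozno utd frnh korna taqo evzuu zjs xkx cviq
Hunk 6: at line 4 remove [rfxf] add [pmmq,dwvpw,lcsre] -> 17 lines: qhs gvd zjzuq ymszz pmmq dwvpw lcsre pcx ozno utd frnh korna taqo evzuu zjs xkx cviq
Final line count: 17

Answer: 17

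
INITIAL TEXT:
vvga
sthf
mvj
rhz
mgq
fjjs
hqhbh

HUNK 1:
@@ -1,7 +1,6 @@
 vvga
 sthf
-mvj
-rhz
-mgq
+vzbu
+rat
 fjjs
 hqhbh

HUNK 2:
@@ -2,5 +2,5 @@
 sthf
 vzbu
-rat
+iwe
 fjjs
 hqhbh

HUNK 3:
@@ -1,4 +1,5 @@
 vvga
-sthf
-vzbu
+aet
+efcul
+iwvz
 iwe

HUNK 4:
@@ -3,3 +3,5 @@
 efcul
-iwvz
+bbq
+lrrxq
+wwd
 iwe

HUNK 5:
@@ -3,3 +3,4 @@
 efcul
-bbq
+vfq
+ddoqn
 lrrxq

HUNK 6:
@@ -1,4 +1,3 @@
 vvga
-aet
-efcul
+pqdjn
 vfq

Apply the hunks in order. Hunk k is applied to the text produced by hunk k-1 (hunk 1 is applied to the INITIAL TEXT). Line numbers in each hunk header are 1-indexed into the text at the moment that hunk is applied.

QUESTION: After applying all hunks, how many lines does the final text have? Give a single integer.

Hunk 1: at line 1 remove [mvj,rhz,mgq] add [vzbu,rat] -> 6 lines: vvga sthf vzbu rat fjjs hqhbh
Hunk 2: at line 2 remove [rat] add [iwe] -> 6 lines: vvga sthf vzbu iwe fjjs hqhbh
Hunk 3: at line 1 remove [sthf,vzbu] add [aet,efcul,iwvz] -> 7 lines: vvga aet efcul iwvz iwe fjjs hqhbh
Hunk 4: at line 3 remove [iwvz] add [bbq,lrrxq,wwd] -> 9 lines: vvga aet efcul bbq lrrxq wwd iwe fjjs hqhbh
Hunk 5: at line 3 remove [bbq] add [vfq,ddoqn] -> 10 lines: vvga aet efcul vfq ddoqn lrrxq wwd iwe fjjs hqhbh
Hunk 6: at line 1 remove [aet,efcul] add [pqdjn] -> 9 lines: vvga pqdjn vfq ddoqn lrrxq wwd iwe fjjs hqhbh
Final line count: 9

Answer: 9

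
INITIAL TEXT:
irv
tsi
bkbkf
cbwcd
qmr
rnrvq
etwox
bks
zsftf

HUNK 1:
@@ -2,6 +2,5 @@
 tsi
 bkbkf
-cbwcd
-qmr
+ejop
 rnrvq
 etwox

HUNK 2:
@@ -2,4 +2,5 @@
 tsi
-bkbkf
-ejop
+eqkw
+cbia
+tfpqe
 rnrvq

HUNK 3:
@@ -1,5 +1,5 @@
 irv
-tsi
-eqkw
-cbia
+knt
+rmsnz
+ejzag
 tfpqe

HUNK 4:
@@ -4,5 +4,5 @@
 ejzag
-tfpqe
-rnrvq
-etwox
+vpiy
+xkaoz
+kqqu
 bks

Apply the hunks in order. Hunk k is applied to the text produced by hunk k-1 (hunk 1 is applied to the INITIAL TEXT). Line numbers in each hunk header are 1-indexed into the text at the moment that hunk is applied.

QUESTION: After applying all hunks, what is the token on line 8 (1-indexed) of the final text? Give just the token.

Hunk 1: at line 2 remove [cbwcd,qmr] add [ejop] -> 8 lines: irv tsi bkbkf ejop rnrvq etwox bks zsftf
Hunk 2: at line 2 remove [bkbkf,ejop] add [eqkw,cbia,tfpqe] -> 9 lines: irv tsi eqkw cbia tfpqe rnrvq etwox bks zsftf
Hunk 3: at line 1 remove [tsi,eqkw,cbia] add [knt,rmsnz,ejzag] -> 9 lines: irv knt rmsnz ejzag tfpqe rnrvq etwox bks zsftf
Hunk 4: at line 4 remove [tfpqe,rnrvq,etwox] add [vpiy,xkaoz,kqqu] -> 9 lines: irv knt rmsnz ejzag vpiy xkaoz kqqu bks zsftf
Final line 8: bks

Answer: bks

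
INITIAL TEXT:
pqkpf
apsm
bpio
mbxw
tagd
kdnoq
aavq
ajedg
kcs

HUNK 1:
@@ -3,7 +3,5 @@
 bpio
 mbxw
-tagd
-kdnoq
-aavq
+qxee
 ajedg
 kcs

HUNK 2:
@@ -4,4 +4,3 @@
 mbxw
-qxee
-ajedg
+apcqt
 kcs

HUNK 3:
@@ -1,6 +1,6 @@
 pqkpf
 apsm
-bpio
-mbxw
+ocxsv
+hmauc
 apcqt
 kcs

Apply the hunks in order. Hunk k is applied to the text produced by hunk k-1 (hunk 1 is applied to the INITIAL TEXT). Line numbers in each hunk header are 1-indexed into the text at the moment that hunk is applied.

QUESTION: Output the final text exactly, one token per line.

Answer: pqkpf
apsm
ocxsv
hmauc
apcqt
kcs

Derivation:
Hunk 1: at line 3 remove [tagd,kdnoq,aavq] add [qxee] -> 7 lines: pqkpf apsm bpio mbxw qxee ajedg kcs
Hunk 2: at line 4 remove [qxee,ajedg] add [apcqt] -> 6 lines: pqkpf apsm bpio mbxw apcqt kcs
Hunk 3: at line 1 remove [bpio,mbxw] add [ocxsv,hmauc] -> 6 lines: pqkpf apsm ocxsv hmauc apcqt kcs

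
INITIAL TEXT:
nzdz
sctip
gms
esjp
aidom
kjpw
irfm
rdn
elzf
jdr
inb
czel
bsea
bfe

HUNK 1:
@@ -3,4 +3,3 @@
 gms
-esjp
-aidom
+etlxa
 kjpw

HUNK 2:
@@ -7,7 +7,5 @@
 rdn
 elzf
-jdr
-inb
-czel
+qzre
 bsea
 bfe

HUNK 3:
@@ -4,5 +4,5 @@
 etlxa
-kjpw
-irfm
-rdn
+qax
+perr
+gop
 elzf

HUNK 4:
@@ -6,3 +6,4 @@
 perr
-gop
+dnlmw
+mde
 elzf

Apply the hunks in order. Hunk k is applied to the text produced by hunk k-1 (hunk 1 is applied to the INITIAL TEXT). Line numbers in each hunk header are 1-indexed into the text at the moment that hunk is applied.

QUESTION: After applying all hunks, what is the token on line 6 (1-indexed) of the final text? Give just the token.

Answer: perr

Derivation:
Hunk 1: at line 3 remove [esjp,aidom] add [etlxa] -> 13 lines: nzdz sctip gms etlxa kjpw irfm rdn elzf jdr inb czel bsea bfe
Hunk 2: at line 7 remove [jdr,inb,czel] add [qzre] -> 11 lines: nzdz sctip gms etlxa kjpw irfm rdn elzf qzre bsea bfe
Hunk 3: at line 4 remove [kjpw,irfm,rdn] add [qax,perr,gop] -> 11 lines: nzdz sctip gms etlxa qax perr gop elzf qzre bsea bfe
Hunk 4: at line 6 remove [gop] add [dnlmw,mde] -> 12 lines: nzdz sctip gms etlxa qax perr dnlmw mde elzf qzre bsea bfe
Final line 6: perr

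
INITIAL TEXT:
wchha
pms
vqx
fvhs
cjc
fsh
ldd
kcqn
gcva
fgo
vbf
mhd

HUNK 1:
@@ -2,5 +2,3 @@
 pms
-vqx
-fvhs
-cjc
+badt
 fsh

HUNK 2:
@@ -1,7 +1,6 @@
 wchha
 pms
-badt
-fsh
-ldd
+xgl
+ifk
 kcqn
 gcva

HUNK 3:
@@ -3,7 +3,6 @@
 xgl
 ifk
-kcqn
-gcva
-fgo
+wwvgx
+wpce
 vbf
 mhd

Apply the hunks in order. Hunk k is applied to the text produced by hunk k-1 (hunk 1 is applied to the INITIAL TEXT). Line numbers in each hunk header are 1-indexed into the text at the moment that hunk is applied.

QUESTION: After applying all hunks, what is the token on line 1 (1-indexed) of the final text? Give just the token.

Answer: wchha

Derivation:
Hunk 1: at line 2 remove [vqx,fvhs,cjc] add [badt] -> 10 lines: wchha pms badt fsh ldd kcqn gcva fgo vbf mhd
Hunk 2: at line 1 remove [badt,fsh,ldd] add [xgl,ifk] -> 9 lines: wchha pms xgl ifk kcqn gcva fgo vbf mhd
Hunk 3: at line 3 remove [kcqn,gcva,fgo] add [wwvgx,wpce] -> 8 lines: wchha pms xgl ifk wwvgx wpce vbf mhd
Final line 1: wchha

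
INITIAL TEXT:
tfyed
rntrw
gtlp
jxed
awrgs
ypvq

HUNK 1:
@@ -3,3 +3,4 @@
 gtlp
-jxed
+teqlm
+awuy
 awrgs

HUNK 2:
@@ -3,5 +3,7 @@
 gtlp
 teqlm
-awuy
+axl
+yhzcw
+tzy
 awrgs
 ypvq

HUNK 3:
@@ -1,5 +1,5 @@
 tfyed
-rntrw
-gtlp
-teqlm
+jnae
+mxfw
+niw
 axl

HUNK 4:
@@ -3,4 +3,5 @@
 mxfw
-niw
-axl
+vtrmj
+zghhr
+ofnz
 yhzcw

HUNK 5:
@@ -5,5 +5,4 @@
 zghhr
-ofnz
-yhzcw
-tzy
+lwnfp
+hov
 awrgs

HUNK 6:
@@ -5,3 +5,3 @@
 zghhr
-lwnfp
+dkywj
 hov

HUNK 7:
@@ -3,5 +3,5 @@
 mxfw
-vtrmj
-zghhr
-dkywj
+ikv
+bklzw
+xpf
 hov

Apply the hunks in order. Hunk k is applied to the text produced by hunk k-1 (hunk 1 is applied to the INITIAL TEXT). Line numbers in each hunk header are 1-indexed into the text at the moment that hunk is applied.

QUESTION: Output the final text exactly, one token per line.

Hunk 1: at line 3 remove [jxed] add [teqlm,awuy] -> 7 lines: tfyed rntrw gtlp teqlm awuy awrgs ypvq
Hunk 2: at line 3 remove [awuy] add [axl,yhzcw,tzy] -> 9 lines: tfyed rntrw gtlp teqlm axl yhzcw tzy awrgs ypvq
Hunk 3: at line 1 remove [rntrw,gtlp,teqlm] add [jnae,mxfw,niw] -> 9 lines: tfyed jnae mxfw niw axl yhzcw tzy awrgs ypvq
Hunk 4: at line 3 remove [niw,axl] add [vtrmj,zghhr,ofnz] -> 10 lines: tfyed jnae mxfw vtrmj zghhr ofnz yhzcw tzy awrgs ypvq
Hunk 5: at line 5 remove [ofnz,yhzcw,tzy] add [lwnfp,hov] -> 9 lines: tfyed jnae mxfw vtrmj zghhr lwnfp hov awrgs ypvq
Hunk 6: at line 5 remove [lwnfp] add [dkywj] -> 9 lines: tfyed jnae mxfw vtrmj zghhr dkywj hov awrgs ypvq
Hunk 7: at line 3 remove [vtrmj,zghhr,dkywj] add [ikv,bklzw,xpf] -> 9 lines: tfyed jnae mxfw ikv bklzw xpf hov awrgs ypvq

Answer: tfyed
jnae
mxfw
ikv
bklzw
xpf
hov
awrgs
ypvq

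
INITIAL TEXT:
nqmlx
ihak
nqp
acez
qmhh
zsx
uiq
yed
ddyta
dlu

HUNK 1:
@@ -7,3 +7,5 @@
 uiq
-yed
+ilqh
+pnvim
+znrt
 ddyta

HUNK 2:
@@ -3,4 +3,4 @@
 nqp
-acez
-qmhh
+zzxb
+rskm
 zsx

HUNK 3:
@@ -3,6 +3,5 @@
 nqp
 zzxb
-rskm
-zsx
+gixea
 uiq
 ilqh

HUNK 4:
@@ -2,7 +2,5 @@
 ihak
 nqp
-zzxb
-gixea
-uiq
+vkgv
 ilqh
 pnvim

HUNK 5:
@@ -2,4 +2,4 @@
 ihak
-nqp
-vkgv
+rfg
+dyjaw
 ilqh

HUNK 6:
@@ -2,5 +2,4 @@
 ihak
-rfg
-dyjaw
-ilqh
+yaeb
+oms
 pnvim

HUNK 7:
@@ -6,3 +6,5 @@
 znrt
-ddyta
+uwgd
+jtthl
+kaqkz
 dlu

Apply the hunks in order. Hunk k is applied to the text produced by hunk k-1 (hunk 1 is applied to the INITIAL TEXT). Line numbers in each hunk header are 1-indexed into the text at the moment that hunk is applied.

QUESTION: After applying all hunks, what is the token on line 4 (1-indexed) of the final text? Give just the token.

Answer: oms

Derivation:
Hunk 1: at line 7 remove [yed] add [ilqh,pnvim,znrt] -> 12 lines: nqmlx ihak nqp acez qmhh zsx uiq ilqh pnvim znrt ddyta dlu
Hunk 2: at line 3 remove [acez,qmhh] add [zzxb,rskm] -> 12 lines: nqmlx ihak nqp zzxb rskm zsx uiq ilqh pnvim znrt ddyta dlu
Hunk 3: at line 3 remove [rskm,zsx] add [gixea] -> 11 lines: nqmlx ihak nqp zzxb gixea uiq ilqh pnvim znrt ddyta dlu
Hunk 4: at line 2 remove [zzxb,gixea,uiq] add [vkgv] -> 9 lines: nqmlx ihak nqp vkgv ilqh pnvim znrt ddyta dlu
Hunk 5: at line 2 remove [nqp,vkgv] add [rfg,dyjaw] -> 9 lines: nqmlx ihak rfg dyjaw ilqh pnvim znrt ddyta dlu
Hunk 6: at line 2 remove [rfg,dyjaw,ilqh] add [yaeb,oms] -> 8 lines: nqmlx ihak yaeb oms pnvim znrt ddyta dlu
Hunk 7: at line 6 remove [ddyta] add [uwgd,jtthl,kaqkz] -> 10 lines: nqmlx ihak yaeb oms pnvim znrt uwgd jtthl kaqkz dlu
Final line 4: oms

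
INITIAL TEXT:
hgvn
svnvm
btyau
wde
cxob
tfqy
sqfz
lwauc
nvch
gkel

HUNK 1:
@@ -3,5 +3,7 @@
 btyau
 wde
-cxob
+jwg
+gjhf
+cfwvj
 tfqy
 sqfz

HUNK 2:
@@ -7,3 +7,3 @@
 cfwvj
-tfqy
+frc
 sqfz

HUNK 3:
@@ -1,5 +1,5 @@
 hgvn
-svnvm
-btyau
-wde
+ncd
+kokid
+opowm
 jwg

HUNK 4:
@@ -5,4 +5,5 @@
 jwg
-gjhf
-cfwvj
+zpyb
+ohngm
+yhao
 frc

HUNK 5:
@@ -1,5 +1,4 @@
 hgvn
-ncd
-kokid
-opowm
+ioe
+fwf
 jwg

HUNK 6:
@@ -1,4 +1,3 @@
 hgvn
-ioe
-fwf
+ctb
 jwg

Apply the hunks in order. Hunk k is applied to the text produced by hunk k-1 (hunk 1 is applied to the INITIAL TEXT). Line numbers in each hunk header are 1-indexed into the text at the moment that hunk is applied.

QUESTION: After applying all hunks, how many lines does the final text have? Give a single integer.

Hunk 1: at line 3 remove [cxob] add [jwg,gjhf,cfwvj] -> 12 lines: hgvn svnvm btyau wde jwg gjhf cfwvj tfqy sqfz lwauc nvch gkel
Hunk 2: at line 7 remove [tfqy] add [frc] -> 12 lines: hgvn svnvm btyau wde jwg gjhf cfwvj frc sqfz lwauc nvch gkel
Hunk 3: at line 1 remove [svnvm,btyau,wde] add [ncd,kokid,opowm] -> 12 lines: hgvn ncd kokid opowm jwg gjhf cfwvj frc sqfz lwauc nvch gkel
Hunk 4: at line 5 remove [gjhf,cfwvj] add [zpyb,ohngm,yhao] -> 13 lines: hgvn ncd kokid opowm jwg zpyb ohngm yhao frc sqfz lwauc nvch gkel
Hunk 5: at line 1 remove [ncd,kokid,opowm] add [ioe,fwf] -> 12 lines: hgvn ioe fwf jwg zpyb ohngm yhao frc sqfz lwauc nvch gkel
Hunk 6: at line 1 remove [ioe,fwf] add [ctb] -> 11 lines: hgvn ctb jwg zpyb ohngm yhao frc sqfz lwauc nvch gkel
Final line count: 11

Answer: 11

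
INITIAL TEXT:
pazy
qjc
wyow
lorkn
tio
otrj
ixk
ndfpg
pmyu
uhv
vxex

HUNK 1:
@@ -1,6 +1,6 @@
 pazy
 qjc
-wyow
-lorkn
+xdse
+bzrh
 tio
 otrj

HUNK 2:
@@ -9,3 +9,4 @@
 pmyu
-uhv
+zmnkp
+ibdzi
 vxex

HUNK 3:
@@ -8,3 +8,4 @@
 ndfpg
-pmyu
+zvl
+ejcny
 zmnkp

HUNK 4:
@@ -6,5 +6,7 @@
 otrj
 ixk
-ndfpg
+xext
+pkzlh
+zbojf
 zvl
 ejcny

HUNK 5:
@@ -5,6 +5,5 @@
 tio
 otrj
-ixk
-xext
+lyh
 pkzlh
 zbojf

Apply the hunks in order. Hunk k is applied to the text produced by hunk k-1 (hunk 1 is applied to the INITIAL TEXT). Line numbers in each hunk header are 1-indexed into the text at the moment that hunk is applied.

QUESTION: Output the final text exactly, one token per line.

Answer: pazy
qjc
xdse
bzrh
tio
otrj
lyh
pkzlh
zbojf
zvl
ejcny
zmnkp
ibdzi
vxex

Derivation:
Hunk 1: at line 1 remove [wyow,lorkn] add [xdse,bzrh] -> 11 lines: pazy qjc xdse bzrh tio otrj ixk ndfpg pmyu uhv vxex
Hunk 2: at line 9 remove [uhv] add [zmnkp,ibdzi] -> 12 lines: pazy qjc xdse bzrh tio otrj ixk ndfpg pmyu zmnkp ibdzi vxex
Hunk 3: at line 8 remove [pmyu] add [zvl,ejcny] -> 13 lines: pazy qjc xdse bzrh tio otrj ixk ndfpg zvl ejcny zmnkp ibdzi vxex
Hunk 4: at line 6 remove [ndfpg] add [xext,pkzlh,zbojf] -> 15 lines: pazy qjc xdse bzrh tio otrj ixk xext pkzlh zbojf zvl ejcny zmnkp ibdzi vxex
Hunk 5: at line 5 remove [ixk,xext] add [lyh] -> 14 lines: pazy qjc xdse bzrh tio otrj lyh pkzlh zbojf zvl ejcny zmnkp ibdzi vxex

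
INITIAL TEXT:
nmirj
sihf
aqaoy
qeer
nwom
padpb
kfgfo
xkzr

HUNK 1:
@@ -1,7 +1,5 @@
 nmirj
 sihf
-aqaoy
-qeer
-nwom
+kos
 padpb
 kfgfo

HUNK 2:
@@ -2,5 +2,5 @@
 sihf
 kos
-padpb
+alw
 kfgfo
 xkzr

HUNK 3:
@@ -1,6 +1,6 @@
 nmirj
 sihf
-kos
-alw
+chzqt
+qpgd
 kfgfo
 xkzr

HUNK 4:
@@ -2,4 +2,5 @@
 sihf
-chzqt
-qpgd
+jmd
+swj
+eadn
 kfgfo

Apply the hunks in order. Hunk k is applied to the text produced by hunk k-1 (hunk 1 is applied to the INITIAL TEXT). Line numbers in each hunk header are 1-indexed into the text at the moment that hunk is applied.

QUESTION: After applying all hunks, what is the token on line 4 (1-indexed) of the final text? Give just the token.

Hunk 1: at line 1 remove [aqaoy,qeer,nwom] add [kos] -> 6 lines: nmirj sihf kos padpb kfgfo xkzr
Hunk 2: at line 2 remove [padpb] add [alw] -> 6 lines: nmirj sihf kos alw kfgfo xkzr
Hunk 3: at line 1 remove [kos,alw] add [chzqt,qpgd] -> 6 lines: nmirj sihf chzqt qpgd kfgfo xkzr
Hunk 4: at line 2 remove [chzqt,qpgd] add [jmd,swj,eadn] -> 7 lines: nmirj sihf jmd swj eadn kfgfo xkzr
Final line 4: swj

Answer: swj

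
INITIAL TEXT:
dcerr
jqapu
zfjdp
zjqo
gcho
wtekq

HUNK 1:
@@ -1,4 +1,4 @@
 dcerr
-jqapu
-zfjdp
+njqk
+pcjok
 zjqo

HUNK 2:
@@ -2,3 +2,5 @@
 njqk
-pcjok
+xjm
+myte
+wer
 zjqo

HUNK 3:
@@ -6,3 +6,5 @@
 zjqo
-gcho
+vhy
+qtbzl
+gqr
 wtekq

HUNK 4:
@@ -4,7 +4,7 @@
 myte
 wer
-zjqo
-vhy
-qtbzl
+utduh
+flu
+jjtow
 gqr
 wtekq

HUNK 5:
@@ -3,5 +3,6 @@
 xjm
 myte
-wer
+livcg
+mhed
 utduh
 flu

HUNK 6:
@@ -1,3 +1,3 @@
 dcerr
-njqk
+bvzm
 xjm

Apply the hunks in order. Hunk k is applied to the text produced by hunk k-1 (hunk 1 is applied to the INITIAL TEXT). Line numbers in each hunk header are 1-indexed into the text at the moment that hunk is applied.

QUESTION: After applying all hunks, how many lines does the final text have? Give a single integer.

Answer: 11

Derivation:
Hunk 1: at line 1 remove [jqapu,zfjdp] add [njqk,pcjok] -> 6 lines: dcerr njqk pcjok zjqo gcho wtekq
Hunk 2: at line 2 remove [pcjok] add [xjm,myte,wer] -> 8 lines: dcerr njqk xjm myte wer zjqo gcho wtekq
Hunk 3: at line 6 remove [gcho] add [vhy,qtbzl,gqr] -> 10 lines: dcerr njqk xjm myte wer zjqo vhy qtbzl gqr wtekq
Hunk 4: at line 4 remove [zjqo,vhy,qtbzl] add [utduh,flu,jjtow] -> 10 lines: dcerr njqk xjm myte wer utduh flu jjtow gqr wtekq
Hunk 5: at line 3 remove [wer] add [livcg,mhed] -> 11 lines: dcerr njqk xjm myte livcg mhed utduh flu jjtow gqr wtekq
Hunk 6: at line 1 remove [njqk] add [bvzm] -> 11 lines: dcerr bvzm xjm myte livcg mhed utduh flu jjtow gqr wtekq
Final line count: 11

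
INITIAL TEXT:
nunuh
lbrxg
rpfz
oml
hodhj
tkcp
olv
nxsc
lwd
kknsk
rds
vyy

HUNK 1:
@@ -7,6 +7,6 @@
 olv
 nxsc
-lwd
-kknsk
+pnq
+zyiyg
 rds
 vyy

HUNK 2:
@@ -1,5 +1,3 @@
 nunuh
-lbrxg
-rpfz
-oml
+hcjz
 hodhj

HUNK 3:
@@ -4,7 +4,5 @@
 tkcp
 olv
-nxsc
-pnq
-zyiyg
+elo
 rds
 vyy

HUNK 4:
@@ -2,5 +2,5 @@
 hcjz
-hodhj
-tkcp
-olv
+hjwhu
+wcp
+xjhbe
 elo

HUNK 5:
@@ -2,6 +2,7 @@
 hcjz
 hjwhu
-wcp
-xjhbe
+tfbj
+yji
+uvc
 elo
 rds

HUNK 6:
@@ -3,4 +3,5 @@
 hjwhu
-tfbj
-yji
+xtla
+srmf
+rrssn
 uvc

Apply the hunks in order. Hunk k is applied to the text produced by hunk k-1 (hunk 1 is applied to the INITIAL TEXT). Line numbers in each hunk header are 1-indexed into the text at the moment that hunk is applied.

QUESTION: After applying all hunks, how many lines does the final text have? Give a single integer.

Answer: 10

Derivation:
Hunk 1: at line 7 remove [lwd,kknsk] add [pnq,zyiyg] -> 12 lines: nunuh lbrxg rpfz oml hodhj tkcp olv nxsc pnq zyiyg rds vyy
Hunk 2: at line 1 remove [lbrxg,rpfz,oml] add [hcjz] -> 10 lines: nunuh hcjz hodhj tkcp olv nxsc pnq zyiyg rds vyy
Hunk 3: at line 4 remove [nxsc,pnq,zyiyg] add [elo] -> 8 lines: nunuh hcjz hodhj tkcp olv elo rds vyy
Hunk 4: at line 2 remove [hodhj,tkcp,olv] add [hjwhu,wcp,xjhbe] -> 8 lines: nunuh hcjz hjwhu wcp xjhbe elo rds vyy
Hunk 5: at line 2 remove [wcp,xjhbe] add [tfbj,yji,uvc] -> 9 lines: nunuh hcjz hjwhu tfbj yji uvc elo rds vyy
Hunk 6: at line 3 remove [tfbj,yji] add [xtla,srmf,rrssn] -> 10 lines: nunuh hcjz hjwhu xtla srmf rrssn uvc elo rds vyy
Final line count: 10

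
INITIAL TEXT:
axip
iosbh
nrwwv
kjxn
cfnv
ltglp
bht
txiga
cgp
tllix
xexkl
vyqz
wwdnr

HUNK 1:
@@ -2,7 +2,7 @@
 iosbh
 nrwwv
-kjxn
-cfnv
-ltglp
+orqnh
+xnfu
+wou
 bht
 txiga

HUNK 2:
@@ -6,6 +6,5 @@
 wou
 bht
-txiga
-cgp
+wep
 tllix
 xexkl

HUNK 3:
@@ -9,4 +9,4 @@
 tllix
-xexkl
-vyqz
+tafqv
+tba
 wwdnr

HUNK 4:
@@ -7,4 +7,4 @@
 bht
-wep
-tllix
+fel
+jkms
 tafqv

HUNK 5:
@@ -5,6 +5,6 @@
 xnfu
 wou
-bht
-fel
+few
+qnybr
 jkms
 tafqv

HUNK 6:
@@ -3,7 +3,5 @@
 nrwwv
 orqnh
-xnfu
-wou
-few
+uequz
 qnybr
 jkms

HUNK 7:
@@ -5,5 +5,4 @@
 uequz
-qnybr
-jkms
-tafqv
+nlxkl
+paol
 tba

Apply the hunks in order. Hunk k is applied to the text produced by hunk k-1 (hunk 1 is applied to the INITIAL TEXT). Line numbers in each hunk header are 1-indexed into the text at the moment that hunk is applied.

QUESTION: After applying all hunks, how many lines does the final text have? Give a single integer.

Hunk 1: at line 2 remove [kjxn,cfnv,ltglp] add [orqnh,xnfu,wou] -> 13 lines: axip iosbh nrwwv orqnh xnfu wou bht txiga cgp tllix xexkl vyqz wwdnr
Hunk 2: at line 6 remove [txiga,cgp] add [wep] -> 12 lines: axip iosbh nrwwv orqnh xnfu wou bht wep tllix xexkl vyqz wwdnr
Hunk 3: at line 9 remove [xexkl,vyqz] add [tafqv,tba] -> 12 lines: axip iosbh nrwwv orqnh xnfu wou bht wep tllix tafqv tba wwdnr
Hunk 4: at line 7 remove [wep,tllix] add [fel,jkms] -> 12 lines: axip iosbh nrwwv orqnh xnfu wou bht fel jkms tafqv tba wwdnr
Hunk 5: at line 5 remove [bht,fel] add [few,qnybr] -> 12 lines: axip iosbh nrwwv orqnh xnfu wou few qnybr jkms tafqv tba wwdnr
Hunk 6: at line 3 remove [xnfu,wou,few] add [uequz] -> 10 lines: axip iosbh nrwwv orqnh uequz qnybr jkms tafqv tba wwdnr
Hunk 7: at line 5 remove [qnybr,jkms,tafqv] add [nlxkl,paol] -> 9 lines: axip iosbh nrwwv orqnh uequz nlxkl paol tba wwdnr
Final line count: 9

Answer: 9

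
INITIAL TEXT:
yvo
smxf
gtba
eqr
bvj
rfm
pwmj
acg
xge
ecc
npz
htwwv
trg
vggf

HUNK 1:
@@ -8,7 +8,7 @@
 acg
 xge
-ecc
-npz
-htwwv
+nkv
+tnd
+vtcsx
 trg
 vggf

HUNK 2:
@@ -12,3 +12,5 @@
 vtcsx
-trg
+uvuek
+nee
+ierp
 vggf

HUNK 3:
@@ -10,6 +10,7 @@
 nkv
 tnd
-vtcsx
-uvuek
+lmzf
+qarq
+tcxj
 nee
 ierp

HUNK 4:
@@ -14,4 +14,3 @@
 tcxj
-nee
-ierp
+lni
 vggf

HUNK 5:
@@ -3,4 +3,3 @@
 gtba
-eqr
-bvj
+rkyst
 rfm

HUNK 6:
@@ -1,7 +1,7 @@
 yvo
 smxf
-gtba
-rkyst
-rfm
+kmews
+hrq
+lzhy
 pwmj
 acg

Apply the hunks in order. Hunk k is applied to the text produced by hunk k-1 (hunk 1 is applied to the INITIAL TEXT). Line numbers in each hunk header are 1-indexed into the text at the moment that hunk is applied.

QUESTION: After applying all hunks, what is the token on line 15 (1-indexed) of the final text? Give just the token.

Answer: vggf

Derivation:
Hunk 1: at line 8 remove [ecc,npz,htwwv] add [nkv,tnd,vtcsx] -> 14 lines: yvo smxf gtba eqr bvj rfm pwmj acg xge nkv tnd vtcsx trg vggf
Hunk 2: at line 12 remove [trg] add [uvuek,nee,ierp] -> 16 lines: yvo smxf gtba eqr bvj rfm pwmj acg xge nkv tnd vtcsx uvuek nee ierp vggf
Hunk 3: at line 10 remove [vtcsx,uvuek] add [lmzf,qarq,tcxj] -> 17 lines: yvo smxf gtba eqr bvj rfm pwmj acg xge nkv tnd lmzf qarq tcxj nee ierp vggf
Hunk 4: at line 14 remove [nee,ierp] add [lni] -> 16 lines: yvo smxf gtba eqr bvj rfm pwmj acg xge nkv tnd lmzf qarq tcxj lni vggf
Hunk 5: at line 3 remove [eqr,bvj] add [rkyst] -> 15 lines: yvo smxf gtba rkyst rfm pwmj acg xge nkv tnd lmzf qarq tcxj lni vggf
Hunk 6: at line 1 remove [gtba,rkyst,rfm] add [kmews,hrq,lzhy] -> 15 lines: yvo smxf kmews hrq lzhy pwmj acg xge nkv tnd lmzf qarq tcxj lni vggf
Final line 15: vggf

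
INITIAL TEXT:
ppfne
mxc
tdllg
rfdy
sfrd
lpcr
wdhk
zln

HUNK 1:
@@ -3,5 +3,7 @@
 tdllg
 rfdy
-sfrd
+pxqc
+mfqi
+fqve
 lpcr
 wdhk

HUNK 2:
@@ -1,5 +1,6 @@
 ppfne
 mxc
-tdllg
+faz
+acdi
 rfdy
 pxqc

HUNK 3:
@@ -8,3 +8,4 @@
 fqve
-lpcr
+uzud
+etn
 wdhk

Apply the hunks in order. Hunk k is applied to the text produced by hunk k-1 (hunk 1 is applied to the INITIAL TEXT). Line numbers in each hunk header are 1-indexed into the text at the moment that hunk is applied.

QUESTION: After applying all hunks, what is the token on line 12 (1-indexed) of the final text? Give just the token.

Hunk 1: at line 3 remove [sfrd] add [pxqc,mfqi,fqve] -> 10 lines: ppfne mxc tdllg rfdy pxqc mfqi fqve lpcr wdhk zln
Hunk 2: at line 1 remove [tdllg] add [faz,acdi] -> 11 lines: ppfne mxc faz acdi rfdy pxqc mfqi fqve lpcr wdhk zln
Hunk 3: at line 8 remove [lpcr] add [uzud,etn] -> 12 lines: ppfne mxc faz acdi rfdy pxqc mfqi fqve uzud etn wdhk zln
Final line 12: zln

Answer: zln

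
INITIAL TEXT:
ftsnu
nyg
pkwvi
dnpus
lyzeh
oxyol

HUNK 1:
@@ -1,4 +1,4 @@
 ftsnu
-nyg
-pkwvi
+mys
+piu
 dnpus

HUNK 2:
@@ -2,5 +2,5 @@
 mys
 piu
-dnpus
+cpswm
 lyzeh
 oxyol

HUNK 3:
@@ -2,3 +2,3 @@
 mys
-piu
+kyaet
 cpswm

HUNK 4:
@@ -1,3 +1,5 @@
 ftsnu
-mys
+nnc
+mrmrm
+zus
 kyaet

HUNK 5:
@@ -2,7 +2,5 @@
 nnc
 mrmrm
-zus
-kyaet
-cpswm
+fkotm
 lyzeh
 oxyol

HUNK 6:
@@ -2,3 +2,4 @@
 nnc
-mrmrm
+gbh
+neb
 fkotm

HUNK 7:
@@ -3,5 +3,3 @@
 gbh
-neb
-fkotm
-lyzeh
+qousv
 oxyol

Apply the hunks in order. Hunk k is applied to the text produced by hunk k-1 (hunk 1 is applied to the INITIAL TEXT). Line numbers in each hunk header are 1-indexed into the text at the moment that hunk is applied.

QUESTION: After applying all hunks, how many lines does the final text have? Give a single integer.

Answer: 5

Derivation:
Hunk 1: at line 1 remove [nyg,pkwvi] add [mys,piu] -> 6 lines: ftsnu mys piu dnpus lyzeh oxyol
Hunk 2: at line 2 remove [dnpus] add [cpswm] -> 6 lines: ftsnu mys piu cpswm lyzeh oxyol
Hunk 3: at line 2 remove [piu] add [kyaet] -> 6 lines: ftsnu mys kyaet cpswm lyzeh oxyol
Hunk 4: at line 1 remove [mys] add [nnc,mrmrm,zus] -> 8 lines: ftsnu nnc mrmrm zus kyaet cpswm lyzeh oxyol
Hunk 5: at line 2 remove [zus,kyaet,cpswm] add [fkotm] -> 6 lines: ftsnu nnc mrmrm fkotm lyzeh oxyol
Hunk 6: at line 2 remove [mrmrm] add [gbh,neb] -> 7 lines: ftsnu nnc gbh neb fkotm lyzeh oxyol
Hunk 7: at line 3 remove [neb,fkotm,lyzeh] add [qousv] -> 5 lines: ftsnu nnc gbh qousv oxyol
Final line count: 5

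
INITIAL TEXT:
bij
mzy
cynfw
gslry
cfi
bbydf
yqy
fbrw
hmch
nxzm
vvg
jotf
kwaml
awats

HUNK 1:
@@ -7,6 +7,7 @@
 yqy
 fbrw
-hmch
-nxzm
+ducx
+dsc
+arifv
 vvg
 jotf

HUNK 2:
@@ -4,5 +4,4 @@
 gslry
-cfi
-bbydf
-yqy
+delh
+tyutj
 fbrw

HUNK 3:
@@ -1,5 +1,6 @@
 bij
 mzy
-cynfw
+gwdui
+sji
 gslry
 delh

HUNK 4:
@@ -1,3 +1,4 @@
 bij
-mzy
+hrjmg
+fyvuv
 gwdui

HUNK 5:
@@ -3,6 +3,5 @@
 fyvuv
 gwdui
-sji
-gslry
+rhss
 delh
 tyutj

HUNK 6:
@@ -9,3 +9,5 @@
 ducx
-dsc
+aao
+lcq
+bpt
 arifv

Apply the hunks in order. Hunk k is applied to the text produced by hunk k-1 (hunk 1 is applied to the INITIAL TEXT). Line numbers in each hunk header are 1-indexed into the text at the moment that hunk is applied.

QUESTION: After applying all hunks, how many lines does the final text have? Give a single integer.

Hunk 1: at line 7 remove [hmch,nxzm] add [ducx,dsc,arifv] -> 15 lines: bij mzy cynfw gslry cfi bbydf yqy fbrw ducx dsc arifv vvg jotf kwaml awats
Hunk 2: at line 4 remove [cfi,bbydf,yqy] add [delh,tyutj] -> 14 lines: bij mzy cynfw gslry delh tyutj fbrw ducx dsc arifv vvg jotf kwaml awats
Hunk 3: at line 1 remove [cynfw] add [gwdui,sji] -> 15 lines: bij mzy gwdui sji gslry delh tyutj fbrw ducx dsc arifv vvg jotf kwaml awats
Hunk 4: at line 1 remove [mzy] add [hrjmg,fyvuv] -> 16 lines: bij hrjmg fyvuv gwdui sji gslry delh tyutj fbrw ducx dsc arifv vvg jotf kwaml awats
Hunk 5: at line 3 remove [sji,gslry] add [rhss] -> 15 lines: bij hrjmg fyvuv gwdui rhss delh tyutj fbrw ducx dsc arifv vvg jotf kwaml awats
Hunk 6: at line 9 remove [dsc] add [aao,lcq,bpt] -> 17 lines: bij hrjmg fyvuv gwdui rhss delh tyutj fbrw ducx aao lcq bpt arifv vvg jotf kwaml awats
Final line count: 17

Answer: 17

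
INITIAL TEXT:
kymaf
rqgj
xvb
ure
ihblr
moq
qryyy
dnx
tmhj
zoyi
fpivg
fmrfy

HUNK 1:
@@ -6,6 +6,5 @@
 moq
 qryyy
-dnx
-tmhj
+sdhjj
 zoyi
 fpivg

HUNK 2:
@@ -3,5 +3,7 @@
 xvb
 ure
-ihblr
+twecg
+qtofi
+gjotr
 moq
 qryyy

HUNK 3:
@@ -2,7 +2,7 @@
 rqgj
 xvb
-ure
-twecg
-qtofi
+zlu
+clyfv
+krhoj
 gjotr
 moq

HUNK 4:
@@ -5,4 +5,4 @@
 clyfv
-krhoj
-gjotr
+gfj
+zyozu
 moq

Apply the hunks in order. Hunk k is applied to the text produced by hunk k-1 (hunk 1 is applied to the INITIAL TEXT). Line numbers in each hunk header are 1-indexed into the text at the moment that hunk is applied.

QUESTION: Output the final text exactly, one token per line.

Answer: kymaf
rqgj
xvb
zlu
clyfv
gfj
zyozu
moq
qryyy
sdhjj
zoyi
fpivg
fmrfy

Derivation:
Hunk 1: at line 6 remove [dnx,tmhj] add [sdhjj] -> 11 lines: kymaf rqgj xvb ure ihblr moq qryyy sdhjj zoyi fpivg fmrfy
Hunk 2: at line 3 remove [ihblr] add [twecg,qtofi,gjotr] -> 13 lines: kymaf rqgj xvb ure twecg qtofi gjotr moq qryyy sdhjj zoyi fpivg fmrfy
Hunk 3: at line 2 remove [ure,twecg,qtofi] add [zlu,clyfv,krhoj] -> 13 lines: kymaf rqgj xvb zlu clyfv krhoj gjotr moq qryyy sdhjj zoyi fpivg fmrfy
Hunk 4: at line 5 remove [krhoj,gjotr] add [gfj,zyozu] -> 13 lines: kymaf rqgj xvb zlu clyfv gfj zyozu moq qryyy sdhjj zoyi fpivg fmrfy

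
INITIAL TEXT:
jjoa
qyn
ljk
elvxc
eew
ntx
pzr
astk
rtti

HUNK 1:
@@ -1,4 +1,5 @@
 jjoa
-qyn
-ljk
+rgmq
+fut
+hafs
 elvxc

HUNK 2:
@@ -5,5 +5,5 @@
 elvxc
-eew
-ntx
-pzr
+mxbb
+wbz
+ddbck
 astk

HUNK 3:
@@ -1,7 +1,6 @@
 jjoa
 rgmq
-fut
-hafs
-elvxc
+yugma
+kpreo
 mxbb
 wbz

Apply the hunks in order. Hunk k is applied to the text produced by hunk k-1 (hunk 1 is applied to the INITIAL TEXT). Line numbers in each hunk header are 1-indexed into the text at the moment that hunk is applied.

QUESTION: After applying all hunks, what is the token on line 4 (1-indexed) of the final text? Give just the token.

Hunk 1: at line 1 remove [qyn,ljk] add [rgmq,fut,hafs] -> 10 lines: jjoa rgmq fut hafs elvxc eew ntx pzr astk rtti
Hunk 2: at line 5 remove [eew,ntx,pzr] add [mxbb,wbz,ddbck] -> 10 lines: jjoa rgmq fut hafs elvxc mxbb wbz ddbck astk rtti
Hunk 3: at line 1 remove [fut,hafs,elvxc] add [yugma,kpreo] -> 9 lines: jjoa rgmq yugma kpreo mxbb wbz ddbck astk rtti
Final line 4: kpreo

Answer: kpreo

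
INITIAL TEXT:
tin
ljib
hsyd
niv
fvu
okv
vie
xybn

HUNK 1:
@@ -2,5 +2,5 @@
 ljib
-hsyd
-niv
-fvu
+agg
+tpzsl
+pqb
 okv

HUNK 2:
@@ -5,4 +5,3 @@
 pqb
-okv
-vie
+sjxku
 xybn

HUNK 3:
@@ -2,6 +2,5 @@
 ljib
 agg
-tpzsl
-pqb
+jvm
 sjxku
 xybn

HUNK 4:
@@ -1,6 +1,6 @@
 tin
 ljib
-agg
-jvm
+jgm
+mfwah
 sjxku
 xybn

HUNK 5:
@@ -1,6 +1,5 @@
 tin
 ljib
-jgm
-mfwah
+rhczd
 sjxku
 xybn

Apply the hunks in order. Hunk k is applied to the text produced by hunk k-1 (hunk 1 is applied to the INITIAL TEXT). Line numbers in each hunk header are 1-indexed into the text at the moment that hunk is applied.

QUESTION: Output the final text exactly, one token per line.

Hunk 1: at line 2 remove [hsyd,niv,fvu] add [agg,tpzsl,pqb] -> 8 lines: tin ljib agg tpzsl pqb okv vie xybn
Hunk 2: at line 5 remove [okv,vie] add [sjxku] -> 7 lines: tin ljib agg tpzsl pqb sjxku xybn
Hunk 3: at line 2 remove [tpzsl,pqb] add [jvm] -> 6 lines: tin ljib agg jvm sjxku xybn
Hunk 4: at line 1 remove [agg,jvm] add [jgm,mfwah] -> 6 lines: tin ljib jgm mfwah sjxku xybn
Hunk 5: at line 1 remove [jgm,mfwah] add [rhczd] -> 5 lines: tin ljib rhczd sjxku xybn

Answer: tin
ljib
rhczd
sjxku
xybn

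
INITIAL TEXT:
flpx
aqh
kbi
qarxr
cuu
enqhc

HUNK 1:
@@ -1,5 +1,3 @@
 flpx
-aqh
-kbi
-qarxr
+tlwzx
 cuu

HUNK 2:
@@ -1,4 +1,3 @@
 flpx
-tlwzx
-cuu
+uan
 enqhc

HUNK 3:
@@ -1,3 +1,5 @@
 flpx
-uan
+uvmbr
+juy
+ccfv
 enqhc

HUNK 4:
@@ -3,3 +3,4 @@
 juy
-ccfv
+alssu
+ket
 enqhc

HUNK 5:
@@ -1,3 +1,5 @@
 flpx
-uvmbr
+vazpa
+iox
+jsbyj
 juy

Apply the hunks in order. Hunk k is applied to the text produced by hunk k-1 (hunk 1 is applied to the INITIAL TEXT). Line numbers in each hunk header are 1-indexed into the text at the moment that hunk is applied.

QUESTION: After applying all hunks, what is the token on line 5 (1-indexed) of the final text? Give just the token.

Hunk 1: at line 1 remove [aqh,kbi,qarxr] add [tlwzx] -> 4 lines: flpx tlwzx cuu enqhc
Hunk 2: at line 1 remove [tlwzx,cuu] add [uan] -> 3 lines: flpx uan enqhc
Hunk 3: at line 1 remove [uan] add [uvmbr,juy,ccfv] -> 5 lines: flpx uvmbr juy ccfv enqhc
Hunk 4: at line 3 remove [ccfv] add [alssu,ket] -> 6 lines: flpx uvmbr juy alssu ket enqhc
Hunk 5: at line 1 remove [uvmbr] add [vazpa,iox,jsbyj] -> 8 lines: flpx vazpa iox jsbyj juy alssu ket enqhc
Final line 5: juy

Answer: juy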